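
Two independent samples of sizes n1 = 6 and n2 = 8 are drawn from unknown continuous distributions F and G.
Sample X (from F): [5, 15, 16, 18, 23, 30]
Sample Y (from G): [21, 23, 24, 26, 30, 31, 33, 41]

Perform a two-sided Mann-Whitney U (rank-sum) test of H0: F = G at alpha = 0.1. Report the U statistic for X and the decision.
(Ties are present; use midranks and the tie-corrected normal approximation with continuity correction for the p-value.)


Step 1: Combine and sort all 14 observations; assign midranks.
sorted (value, group): (5,X), (15,X), (16,X), (18,X), (21,Y), (23,X), (23,Y), (24,Y), (26,Y), (30,X), (30,Y), (31,Y), (33,Y), (41,Y)
ranks: 5->1, 15->2, 16->3, 18->4, 21->5, 23->6.5, 23->6.5, 24->8, 26->9, 30->10.5, 30->10.5, 31->12, 33->13, 41->14
Step 2: Rank sum for X: R1 = 1 + 2 + 3 + 4 + 6.5 + 10.5 = 27.
Step 3: U_X = R1 - n1(n1+1)/2 = 27 - 6*7/2 = 27 - 21 = 6.
       U_Y = n1*n2 - U_X = 48 - 6 = 42.
Step 4: Ties are present, so use the tie-corrected normal approximation (with continuity correction) for the p-value.
Step 5: p-value = 0.023560; compare to alpha = 0.1. reject H0.

U_X = 6, p = 0.023560, reject H0 at alpha = 0.1.


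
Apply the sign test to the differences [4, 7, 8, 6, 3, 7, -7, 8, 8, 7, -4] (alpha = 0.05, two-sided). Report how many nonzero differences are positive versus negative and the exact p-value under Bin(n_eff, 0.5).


Step 1: Discard zero differences. Original n = 11; n_eff = number of nonzero differences = 11.
Nonzero differences (with sign): +4, +7, +8, +6, +3, +7, -7, +8, +8, +7, -4
Step 2: Count signs: positive = 9, negative = 2.
Step 3: Under H0: P(positive) = 0.5, so the number of positives S ~ Bin(11, 0.5).
Step 4: Two-sided exact p-value = sum of Bin(11,0.5) probabilities at or below the observed probability = 0.065430.
Step 5: alpha = 0.05. fail to reject H0.

n_eff = 11, pos = 9, neg = 2, p = 0.065430, fail to reject H0.


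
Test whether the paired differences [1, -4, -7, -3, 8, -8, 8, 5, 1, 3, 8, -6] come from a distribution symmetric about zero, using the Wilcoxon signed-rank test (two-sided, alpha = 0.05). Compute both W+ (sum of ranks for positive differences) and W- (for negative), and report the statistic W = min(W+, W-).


Step 1: Drop any zero differences (none here) and take |d_i|.
|d| = [1, 4, 7, 3, 8, 8, 8, 5, 1, 3, 8, 6]
Step 2: Midrank |d_i| (ties get averaged ranks).
ranks: |1|->1.5, |4|->5, |7|->8, |3|->3.5, |8|->10.5, |8|->10.5, |8|->10.5, |5|->6, |1|->1.5, |3|->3.5, |8|->10.5, |6|->7
Step 3: Attach original signs; sum ranks with positive sign and with negative sign.
W+ = 1.5 + 10.5 + 10.5 + 6 + 1.5 + 3.5 + 10.5 = 44
W- = 5 + 8 + 3.5 + 10.5 + 7 = 34
(Check: W+ + W- = 78 should equal n(n+1)/2 = 78.)
Step 4: Test statistic W = min(W+, W-) = 34.
Step 5: Ties in |d|, so use the tie-corrected normal approximation.
        E[W] = n(n+1)/4 = 12*13/4 = 39.
        Tie groups: |d|=1 (t=2), |d|=3 (t=2), |d|=8 (t=4); sum(t^3 - t) = 72.
        Var[W] = n(n+1)(2n+1)/24 - sum(t^3-t)/48 = 3900/24 - 72/48 = 161.
        z = (W - E[W]) / sqrt(Var[W]) = (34 - 39) / 12.6886 = -0.3941.
        Two-sided p = 2*Phi(z) = 0.693540.
Step 6: alpha = 0.05. fail to reject H0.

W+ = 44, W- = 34, W = min = 34, p = 0.693540, fail to reject H0.


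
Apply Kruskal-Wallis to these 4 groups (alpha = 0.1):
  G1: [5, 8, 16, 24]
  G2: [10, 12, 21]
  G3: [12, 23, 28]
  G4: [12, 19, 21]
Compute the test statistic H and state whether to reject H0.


Step 1: Combine all N = 13 observations and assign midranks.
sorted (value, group, rank): (5,G1,1), (8,G1,2), (10,G2,3), (12,G2,5), (12,G3,5), (12,G4,5), (16,G1,7), (19,G4,8), (21,G2,9.5), (21,G4,9.5), (23,G3,11), (24,G1,12), (28,G3,13)
Step 2: Sum ranks within each group.
R_1 = 22 (n_1 = 4)
R_2 = 17.5 (n_2 = 3)
R_3 = 29 (n_3 = 3)
R_4 = 22.5 (n_4 = 3)
Step 3: H = 12/(N(N+1)) * sum(R_i^2/n_i) - 3(N+1)
     = 12/(13*14) * (22^2/4 + 17.5^2/3 + 29^2/3 + 22.5^2/3) - 3*14
     = 0.065934 * 672.167 - 42
     = 2.318681.
Step 4: Ties present; correction factor C = 1 - 30/(13^3 - 13) = 0.986264. Corrected H = 2.318681 / 0.986264 = 2.350975.
Step 5: Under H0, H ~ chi^2(3); p-value = 0.502826.
Step 6: alpha = 0.1. fail to reject H0.

H = 2.3510, df = 3, p = 0.502826, fail to reject H0.


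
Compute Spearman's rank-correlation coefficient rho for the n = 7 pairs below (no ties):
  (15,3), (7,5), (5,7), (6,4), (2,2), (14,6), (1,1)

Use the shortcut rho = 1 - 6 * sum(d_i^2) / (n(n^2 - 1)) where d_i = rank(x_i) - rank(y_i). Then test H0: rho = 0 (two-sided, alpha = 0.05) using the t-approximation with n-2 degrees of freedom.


Step 1: Rank x and y separately (midranks; no ties here).
rank(x): 15->7, 7->5, 5->3, 6->4, 2->2, 14->6, 1->1
rank(y): 3->3, 5->5, 7->7, 4->4, 2->2, 6->6, 1->1
Step 2: d_i = R_x(i) - R_y(i); compute d_i^2.
  (7-3)^2=16, (5-5)^2=0, (3-7)^2=16, (4-4)^2=0, (2-2)^2=0, (6-6)^2=0, (1-1)^2=0
sum(d^2) = 32.
Step 3: rho = 1 - 6*32 / (7*(7^2 - 1)) = 1 - 192/336 = 0.428571.
Step 4: Under H0, t = rho * sqrt((n-2)/(1-rho^2)) = 1.0607 ~ t(5).
Step 5: Two-sided p-value from the t-distribution with 5 df = 0.337368.
Step 6: alpha = 0.05. fail to reject H0.

rho = 0.4286, p = 0.337368, fail to reject H0 at alpha = 0.05.


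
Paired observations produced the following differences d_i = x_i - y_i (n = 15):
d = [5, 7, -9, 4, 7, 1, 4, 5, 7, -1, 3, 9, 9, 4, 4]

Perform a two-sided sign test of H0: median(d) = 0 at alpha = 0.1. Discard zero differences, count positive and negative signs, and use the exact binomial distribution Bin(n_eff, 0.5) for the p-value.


Step 1: Discard zero differences. Original n = 15; n_eff = number of nonzero differences = 15.
Nonzero differences (with sign): +5, +7, -9, +4, +7, +1, +4, +5, +7, -1, +3, +9, +9, +4, +4
Step 2: Count signs: positive = 13, negative = 2.
Step 3: Under H0: P(positive) = 0.5, so the number of positives S ~ Bin(15, 0.5).
Step 4: Two-sided exact p-value = sum of Bin(15,0.5) probabilities at or below the observed probability = 0.007385.
Step 5: alpha = 0.1. reject H0.

n_eff = 15, pos = 13, neg = 2, p = 0.007385, reject H0.


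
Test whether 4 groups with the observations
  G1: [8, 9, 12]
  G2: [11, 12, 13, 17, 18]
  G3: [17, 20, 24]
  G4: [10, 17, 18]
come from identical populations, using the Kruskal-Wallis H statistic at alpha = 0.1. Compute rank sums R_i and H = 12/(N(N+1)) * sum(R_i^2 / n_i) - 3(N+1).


Step 1: Combine all N = 14 observations and assign midranks.
sorted (value, group, rank): (8,G1,1), (9,G1,2), (10,G4,3), (11,G2,4), (12,G1,5.5), (12,G2,5.5), (13,G2,7), (17,G2,9), (17,G3,9), (17,G4,9), (18,G2,11.5), (18,G4,11.5), (20,G3,13), (24,G3,14)
Step 2: Sum ranks within each group.
R_1 = 8.5 (n_1 = 3)
R_2 = 37 (n_2 = 5)
R_3 = 36 (n_3 = 3)
R_4 = 23.5 (n_4 = 3)
Step 3: H = 12/(N(N+1)) * sum(R_i^2/n_i) - 3(N+1)
     = 12/(14*15) * (8.5^2/3 + 37^2/5 + 36^2/3 + 23.5^2/3) - 3*15
     = 0.057143 * 913.967 - 45
     = 7.226667.
Step 4: Ties present; correction factor C = 1 - 36/(14^3 - 14) = 0.986813. Corrected H = 7.226667 / 0.986813 = 7.323237.
Step 5: Under H0, H ~ chi^2(3); p-value = 0.062279.
Step 6: alpha = 0.1. reject H0.

H = 7.3232, df = 3, p = 0.062279, reject H0.


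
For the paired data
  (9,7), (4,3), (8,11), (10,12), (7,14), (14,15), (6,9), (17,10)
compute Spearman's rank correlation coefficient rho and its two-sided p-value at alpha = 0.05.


Step 1: Rank x and y separately (midranks; no ties here).
rank(x): 9->5, 4->1, 8->4, 10->6, 7->3, 14->7, 6->2, 17->8
rank(y): 7->2, 3->1, 11->5, 12->6, 14->7, 15->8, 9->3, 10->4
Step 2: d_i = R_x(i) - R_y(i); compute d_i^2.
  (5-2)^2=9, (1-1)^2=0, (4-5)^2=1, (6-6)^2=0, (3-7)^2=16, (7-8)^2=1, (2-3)^2=1, (8-4)^2=16
sum(d^2) = 44.
Step 3: rho = 1 - 6*44 / (8*(8^2 - 1)) = 1 - 264/504 = 0.476190.
Step 4: Under H0, t = rho * sqrt((n-2)/(1-rho^2)) = 1.3265 ~ t(6).
Step 5: Two-sided p-value from the t-distribution with 6 df = 0.232936.
Step 6: alpha = 0.05. fail to reject H0.

rho = 0.4762, p = 0.232936, fail to reject H0 at alpha = 0.05.


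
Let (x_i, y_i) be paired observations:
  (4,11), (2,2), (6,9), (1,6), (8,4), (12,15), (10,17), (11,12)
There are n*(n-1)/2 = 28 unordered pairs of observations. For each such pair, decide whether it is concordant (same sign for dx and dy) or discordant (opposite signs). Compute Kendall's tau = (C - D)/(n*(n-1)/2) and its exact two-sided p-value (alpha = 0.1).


Step 1: Enumerate the 28 unordered pairs (i,j) with i<j and classify each by sign(x_j-x_i) * sign(y_j-y_i).
  (1,2):dx=-2,dy=-9->C; (1,3):dx=+2,dy=-2->D; (1,4):dx=-3,dy=-5->C; (1,5):dx=+4,dy=-7->D
  (1,6):dx=+8,dy=+4->C; (1,7):dx=+6,dy=+6->C; (1,8):dx=+7,dy=+1->C; (2,3):dx=+4,dy=+7->C
  (2,4):dx=-1,dy=+4->D; (2,5):dx=+6,dy=+2->C; (2,6):dx=+10,dy=+13->C; (2,7):dx=+8,dy=+15->C
  (2,8):dx=+9,dy=+10->C; (3,4):dx=-5,dy=-3->C; (3,5):dx=+2,dy=-5->D; (3,6):dx=+6,dy=+6->C
  (3,7):dx=+4,dy=+8->C; (3,8):dx=+5,dy=+3->C; (4,5):dx=+7,dy=-2->D; (4,6):dx=+11,dy=+9->C
  (4,7):dx=+9,dy=+11->C; (4,8):dx=+10,dy=+6->C; (5,6):dx=+4,dy=+11->C; (5,7):dx=+2,dy=+13->C
  (5,8):dx=+3,dy=+8->C; (6,7):dx=-2,dy=+2->D; (6,8):dx=-1,dy=-3->C; (7,8):dx=+1,dy=-5->D
Step 2: C = 21, D = 7, total pairs = 28.
Step 3: tau = (C - D)/(n(n-1)/2) = (21 - 7)/28 = 0.500000.
Step 4: Exact two-sided p-value (enumerate n! = 40320 permutations of y under H0): p = 0.108681.
Step 5: alpha = 0.1. fail to reject H0.

tau_b = 0.5000 (C=21, D=7), p = 0.108681, fail to reject H0.


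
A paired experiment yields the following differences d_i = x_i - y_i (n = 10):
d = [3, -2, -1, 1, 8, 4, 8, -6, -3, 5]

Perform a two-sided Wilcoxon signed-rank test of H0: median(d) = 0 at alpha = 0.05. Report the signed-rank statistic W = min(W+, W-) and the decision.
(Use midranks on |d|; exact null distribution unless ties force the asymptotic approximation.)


Step 1: Drop any zero differences (none here) and take |d_i|.
|d| = [3, 2, 1, 1, 8, 4, 8, 6, 3, 5]
Step 2: Midrank |d_i| (ties get averaged ranks).
ranks: |3|->4.5, |2|->3, |1|->1.5, |1|->1.5, |8|->9.5, |4|->6, |8|->9.5, |6|->8, |3|->4.5, |5|->7
Step 3: Attach original signs; sum ranks with positive sign and with negative sign.
W+ = 4.5 + 1.5 + 9.5 + 6 + 9.5 + 7 = 38
W- = 3 + 1.5 + 8 + 4.5 = 17
(Check: W+ + W- = 55 should equal n(n+1)/2 = 55.)
Step 4: Test statistic W = min(W+, W-) = 17.
Step 5: Ties in |d|, so use the tie-corrected normal approximation.
        E[W] = n(n+1)/4 = 10*11/4 = 27.5.
        Tie groups: |d|=1 (t=2), |d|=3 (t=2), |d|=8 (t=2); sum(t^3 - t) = 18.
        Var[W] = n(n+1)(2n+1)/24 - sum(t^3-t)/48 = 2310/24 - 18/48 = 95.875.
        z = (W - E[W]) / sqrt(Var[W]) = (17 - 27.5) / 9.7916 = -1.0724.
        Two-sided p = 2*Phi(z) = 0.283563.
Step 6: alpha = 0.05. fail to reject H0.

W+ = 38, W- = 17, W = min = 17, p = 0.283563, fail to reject H0.


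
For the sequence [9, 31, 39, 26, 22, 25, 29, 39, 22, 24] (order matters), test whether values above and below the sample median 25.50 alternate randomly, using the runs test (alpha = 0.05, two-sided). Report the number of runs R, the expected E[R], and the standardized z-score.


Step 1: Compute median = 25.50; label A = above, B = below.
Labels in order: BAAABBAABB  (n_A = 5, n_B = 5)
Step 2: Count runs R = 5.
Step 3: Under H0 (random ordering), E[R] = 2*n_A*n_B/(n_A+n_B) + 1 = 2*5*5/10 + 1 = 6.0000.
        Var[R] = 2*n_A*n_B*(2*n_A*n_B - n_A - n_B) / ((n_A+n_B)^2 * (n_A+n_B-1)) = 2000/900 = 2.2222.
        SD[R] = 1.4907.
Step 4: Continuity-corrected z = (R + 0.5 - E[R]) / SD[R] = (5 + 0.5 - 6.0000) / 1.4907 = -0.3354.
Step 5: Two-sided p-value via normal approximation = 2*(1 - Phi(|z|)) = 0.737316.
Step 6: alpha = 0.05. fail to reject H0.

R = 5, z = -0.3354, p = 0.737316, fail to reject H0.


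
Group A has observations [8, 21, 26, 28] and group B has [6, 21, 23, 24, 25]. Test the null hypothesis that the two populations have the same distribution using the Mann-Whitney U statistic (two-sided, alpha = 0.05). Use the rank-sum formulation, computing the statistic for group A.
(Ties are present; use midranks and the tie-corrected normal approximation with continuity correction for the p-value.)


Step 1: Combine and sort all 9 observations; assign midranks.
sorted (value, group): (6,Y), (8,X), (21,X), (21,Y), (23,Y), (24,Y), (25,Y), (26,X), (28,X)
ranks: 6->1, 8->2, 21->3.5, 21->3.5, 23->5, 24->6, 25->7, 26->8, 28->9
Step 2: Rank sum for X: R1 = 2 + 3.5 + 8 + 9 = 22.5.
Step 3: U_X = R1 - n1(n1+1)/2 = 22.5 - 4*5/2 = 22.5 - 10 = 12.5.
       U_Y = n1*n2 - U_X = 20 - 12.5 = 7.5.
Step 4: Ties are present, so use the tie-corrected normal approximation (with continuity correction) for the p-value.
Step 5: p-value = 0.622753; compare to alpha = 0.05. fail to reject H0.

U_X = 12.5, p = 0.622753, fail to reject H0 at alpha = 0.05.


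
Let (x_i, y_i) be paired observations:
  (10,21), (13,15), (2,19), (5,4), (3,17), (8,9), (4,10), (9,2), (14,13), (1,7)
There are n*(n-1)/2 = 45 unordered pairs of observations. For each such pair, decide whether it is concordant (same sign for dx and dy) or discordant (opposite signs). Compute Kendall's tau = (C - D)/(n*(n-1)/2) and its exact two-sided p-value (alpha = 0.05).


Step 1: Enumerate the 45 unordered pairs (i,j) with i<j and classify each by sign(x_j-x_i) * sign(y_j-y_i).
  (1,2):dx=+3,dy=-6->D; (1,3):dx=-8,dy=-2->C; (1,4):dx=-5,dy=-17->C; (1,5):dx=-7,dy=-4->C
  (1,6):dx=-2,dy=-12->C; (1,7):dx=-6,dy=-11->C; (1,8):dx=-1,dy=-19->C; (1,9):dx=+4,dy=-8->D
  (1,10):dx=-9,dy=-14->C; (2,3):dx=-11,dy=+4->D; (2,4):dx=-8,dy=-11->C; (2,5):dx=-10,dy=+2->D
  (2,6):dx=-5,dy=-6->C; (2,7):dx=-9,dy=-5->C; (2,8):dx=-4,dy=-13->C; (2,9):dx=+1,dy=-2->D
  (2,10):dx=-12,dy=-8->C; (3,4):dx=+3,dy=-15->D; (3,5):dx=+1,dy=-2->D; (3,6):dx=+6,dy=-10->D
  (3,7):dx=+2,dy=-9->D; (3,8):dx=+7,dy=-17->D; (3,9):dx=+12,dy=-6->D; (3,10):dx=-1,dy=-12->C
  (4,5):dx=-2,dy=+13->D; (4,6):dx=+3,dy=+5->C; (4,7):dx=-1,dy=+6->D; (4,8):dx=+4,dy=-2->D
  (4,9):dx=+9,dy=+9->C; (4,10):dx=-4,dy=+3->D; (5,6):dx=+5,dy=-8->D; (5,7):dx=+1,dy=-7->D
  (5,8):dx=+6,dy=-15->D; (5,9):dx=+11,dy=-4->D; (5,10):dx=-2,dy=-10->C; (6,7):dx=-4,dy=+1->D
  (6,8):dx=+1,dy=-7->D; (6,9):dx=+6,dy=+4->C; (6,10):dx=-7,dy=-2->C; (7,8):dx=+5,dy=-8->D
  (7,9):dx=+10,dy=+3->C; (7,10):dx=-3,dy=-3->C; (8,9):dx=+5,dy=+11->C; (8,10):dx=-8,dy=+5->D
  (9,10):dx=-13,dy=-6->C
Step 2: C = 22, D = 23, total pairs = 45.
Step 3: tau = (C - D)/(n(n-1)/2) = (22 - 23)/45 = -0.022222.
Step 4: Exact two-sided p-value (enumerate n! = 3628800 permutations of y under H0): p = 1.000000.
Step 5: alpha = 0.05. fail to reject H0.

tau_b = -0.0222 (C=22, D=23), p = 1.000000, fail to reject H0.


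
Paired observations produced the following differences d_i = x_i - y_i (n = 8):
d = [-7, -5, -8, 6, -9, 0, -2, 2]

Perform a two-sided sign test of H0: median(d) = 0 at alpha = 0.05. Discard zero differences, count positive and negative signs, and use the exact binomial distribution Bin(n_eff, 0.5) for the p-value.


Step 1: Discard zero differences. Original n = 8; n_eff = number of nonzero differences = 7.
Nonzero differences (with sign): -7, -5, -8, +6, -9, -2, +2
Step 2: Count signs: positive = 2, negative = 5.
Step 3: Under H0: P(positive) = 0.5, so the number of positives S ~ Bin(7, 0.5).
Step 4: Two-sided exact p-value = sum of Bin(7,0.5) probabilities at or below the observed probability = 0.453125.
Step 5: alpha = 0.05. fail to reject H0.

n_eff = 7, pos = 2, neg = 5, p = 0.453125, fail to reject H0.


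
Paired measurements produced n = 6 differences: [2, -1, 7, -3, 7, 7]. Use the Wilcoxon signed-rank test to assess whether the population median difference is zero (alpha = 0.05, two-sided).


Step 1: Drop any zero differences (none here) and take |d_i|.
|d| = [2, 1, 7, 3, 7, 7]
Step 2: Midrank |d_i| (ties get averaged ranks).
ranks: |2|->2, |1|->1, |7|->5, |3|->3, |7|->5, |7|->5
Step 3: Attach original signs; sum ranks with positive sign and with negative sign.
W+ = 2 + 5 + 5 + 5 = 17
W- = 1 + 3 = 4
(Check: W+ + W- = 21 should equal n(n+1)/2 = 21.)
Step 4: Test statistic W = min(W+, W-) = 4.
Step 5: Ties in |d|, so use the tie-corrected normal approximation.
        E[W] = n(n+1)/4 = 6*7/4 = 10.5.
        Tie groups: |d|=7 (t=3); sum(t^3 - t) = 24.
        Var[W] = n(n+1)(2n+1)/24 - sum(t^3-t)/48 = 546/24 - 24/48 = 22.25.
        z = (W - E[W]) / sqrt(Var[W]) = (4 - 10.5) / 4.7170 = -1.3780.
        Two-sided p = 2*Phi(z) = 0.168204.
Step 6: alpha = 0.05. fail to reject H0.

W+ = 17, W- = 4, W = min = 4, p = 0.168204, fail to reject H0.


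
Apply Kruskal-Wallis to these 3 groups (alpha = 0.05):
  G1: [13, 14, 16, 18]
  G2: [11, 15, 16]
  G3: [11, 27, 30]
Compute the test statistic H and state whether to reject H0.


Step 1: Combine all N = 10 observations and assign midranks.
sorted (value, group, rank): (11,G2,1.5), (11,G3,1.5), (13,G1,3), (14,G1,4), (15,G2,5), (16,G1,6.5), (16,G2,6.5), (18,G1,8), (27,G3,9), (30,G3,10)
Step 2: Sum ranks within each group.
R_1 = 21.5 (n_1 = 4)
R_2 = 13 (n_2 = 3)
R_3 = 20.5 (n_3 = 3)
Step 3: H = 12/(N(N+1)) * sum(R_i^2/n_i) - 3(N+1)
     = 12/(10*11) * (21.5^2/4 + 13^2/3 + 20.5^2/3) - 3*11
     = 0.109091 * 311.979 - 33
     = 1.034091.
Step 4: Ties present; correction factor C = 1 - 12/(10^3 - 10) = 0.987879. Corrected H = 1.034091 / 0.987879 = 1.046779.
Step 5: Under H0, H ~ chi^2(2); p-value = 0.592509.
Step 6: alpha = 0.05. fail to reject H0.

H = 1.0468, df = 2, p = 0.592509, fail to reject H0.


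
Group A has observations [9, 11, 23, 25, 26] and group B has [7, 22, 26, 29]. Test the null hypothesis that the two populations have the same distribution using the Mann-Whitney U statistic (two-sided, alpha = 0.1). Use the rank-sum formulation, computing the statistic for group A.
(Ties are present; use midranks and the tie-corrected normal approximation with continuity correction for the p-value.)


Step 1: Combine and sort all 9 observations; assign midranks.
sorted (value, group): (7,Y), (9,X), (11,X), (22,Y), (23,X), (25,X), (26,X), (26,Y), (29,Y)
ranks: 7->1, 9->2, 11->3, 22->4, 23->5, 25->6, 26->7.5, 26->7.5, 29->9
Step 2: Rank sum for X: R1 = 2 + 3 + 5 + 6 + 7.5 = 23.5.
Step 3: U_X = R1 - n1(n1+1)/2 = 23.5 - 5*6/2 = 23.5 - 15 = 8.5.
       U_Y = n1*n2 - U_X = 20 - 8.5 = 11.5.
Step 4: Ties are present, so use the tie-corrected normal approximation (with continuity correction) for the p-value.
Step 5: p-value = 0.805701; compare to alpha = 0.1. fail to reject H0.

U_X = 8.5, p = 0.805701, fail to reject H0 at alpha = 0.1.


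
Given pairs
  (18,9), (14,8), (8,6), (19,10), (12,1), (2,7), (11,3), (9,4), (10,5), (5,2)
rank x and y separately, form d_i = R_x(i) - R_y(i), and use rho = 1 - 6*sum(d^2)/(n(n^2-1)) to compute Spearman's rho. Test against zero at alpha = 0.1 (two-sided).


Step 1: Rank x and y separately (midranks; no ties here).
rank(x): 18->9, 14->8, 8->3, 19->10, 12->7, 2->1, 11->6, 9->4, 10->5, 5->2
rank(y): 9->9, 8->8, 6->6, 10->10, 1->1, 7->7, 3->3, 4->4, 5->5, 2->2
Step 2: d_i = R_x(i) - R_y(i); compute d_i^2.
  (9-9)^2=0, (8-8)^2=0, (3-6)^2=9, (10-10)^2=0, (7-1)^2=36, (1-7)^2=36, (6-3)^2=9, (4-4)^2=0, (5-5)^2=0, (2-2)^2=0
sum(d^2) = 90.
Step 3: rho = 1 - 6*90 / (10*(10^2 - 1)) = 1 - 540/990 = 0.454545.
Step 4: Under H0, t = rho * sqrt((n-2)/(1-rho^2)) = 1.4434 ~ t(8).
Step 5: Two-sided p-value from the t-distribution with 8 df = 0.186905.
Step 6: alpha = 0.1. fail to reject H0.

rho = 0.4545, p = 0.186905, fail to reject H0 at alpha = 0.1.


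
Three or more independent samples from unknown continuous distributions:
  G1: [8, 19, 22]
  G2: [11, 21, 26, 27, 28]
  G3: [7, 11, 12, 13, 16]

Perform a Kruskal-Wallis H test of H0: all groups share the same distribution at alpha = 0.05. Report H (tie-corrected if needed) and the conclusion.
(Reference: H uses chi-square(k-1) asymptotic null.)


Step 1: Combine all N = 13 observations and assign midranks.
sorted (value, group, rank): (7,G3,1), (8,G1,2), (11,G2,3.5), (11,G3,3.5), (12,G3,5), (13,G3,6), (16,G3,7), (19,G1,8), (21,G2,9), (22,G1,10), (26,G2,11), (27,G2,12), (28,G2,13)
Step 2: Sum ranks within each group.
R_1 = 20 (n_1 = 3)
R_2 = 48.5 (n_2 = 5)
R_3 = 22.5 (n_3 = 5)
Step 3: H = 12/(N(N+1)) * sum(R_i^2/n_i) - 3(N+1)
     = 12/(13*14) * (20^2/3 + 48.5^2/5 + 22.5^2/5) - 3*14
     = 0.065934 * 705.033 - 42
     = 4.485714.
Step 4: Ties present; correction factor C = 1 - 6/(13^3 - 13) = 0.997253. Corrected H = 4.485714 / 0.997253 = 4.498072.
Step 5: Under H0, H ~ chi^2(2); p-value = 0.105501.
Step 6: alpha = 0.05. fail to reject H0.

H = 4.4981, df = 2, p = 0.105501, fail to reject H0.


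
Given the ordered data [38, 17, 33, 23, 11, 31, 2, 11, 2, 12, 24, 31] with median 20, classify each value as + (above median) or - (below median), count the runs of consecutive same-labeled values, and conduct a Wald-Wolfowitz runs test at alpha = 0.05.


Step 1: Compute median = 20; label A = above, B = below.
Labels in order: ABAABABBBBAA  (n_A = 6, n_B = 6)
Step 2: Count runs R = 7.
Step 3: Under H0 (random ordering), E[R] = 2*n_A*n_B/(n_A+n_B) + 1 = 2*6*6/12 + 1 = 7.0000.
        Var[R] = 2*n_A*n_B*(2*n_A*n_B - n_A - n_B) / ((n_A+n_B)^2 * (n_A+n_B-1)) = 4320/1584 = 2.7273.
        SD[R] = 1.6514.
Step 4: R = E[R], so z = 0 with no continuity correction.
Step 5: Two-sided p-value via normal approximation = 2*(1 - Phi(|z|)) = 1.000000.
Step 6: alpha = 0.05. fail to reject H0.

R = 7, z = 0.0000, p = 1.000000, fail to reject H0.


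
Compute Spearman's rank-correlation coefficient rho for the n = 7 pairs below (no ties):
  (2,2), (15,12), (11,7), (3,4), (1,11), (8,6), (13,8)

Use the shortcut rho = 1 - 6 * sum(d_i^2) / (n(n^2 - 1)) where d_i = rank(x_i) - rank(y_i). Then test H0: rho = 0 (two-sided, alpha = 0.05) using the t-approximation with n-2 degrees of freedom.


Step 1: Rank x and y separately (midranks; no ties here).
rank(x): 2->2, 15->7, 11->5, 3->3, 1->1, 8->4, 13->6
rank(y): 2->1, 12->7, 7->4, 4->2, 11->6, 6->3, 8->5
Step 2: d_i = R_x(i) - R_y(i); compute d_i^2.
  (2-1)^2=1, (7-7)^2=0, (5-4)^2=1, (3-2)^2=1, (1-6)^2=25, (4-3)^2=1, (6-5)^2=1
sum(d^2) = 30.
Step 3: rho = 1 - 6*30 / (7*(7^2 - 1)) = 1 - 180/336 = 0.464286.
Step 4: Under H0, t = rho * sqrt((n-2)/(1-rho^2)) = 1.1722 ~ t(5).
Step 5: Two-sided p-value from the t-distribution with 5 df = 0.293934.
Step 6: alpha = 0.05. fail to reject H0.

rho = 0.4643, p = 0.293934, fail to reject H0 at alpha = 0.05.


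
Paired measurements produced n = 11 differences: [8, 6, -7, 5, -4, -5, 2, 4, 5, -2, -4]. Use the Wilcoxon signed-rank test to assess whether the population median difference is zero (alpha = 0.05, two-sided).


Step 1: Drop any zero differences (none here) and take |d_i|.
|d| = [8, 6, 7, 5, 4, 5, 2, 4, 5, 2, 4]
Step 2: Midrank |d_i| (ties get averaged ranks).
ranks: |8|->11, |6|->9, |7|->10, |5|->7, |4|->4, |5|->7, |2|->1.5, |4|->4, |5|->7, |2|->1.5, |4|->4
Step 3: Attach original signs; sum ranks with positive sign and with negative sign.
W+ = 11 + 9 + 7 + 1.5 + 4 + 7 = 39.5
W- = 10 + 4 + 7 + 1.5 + 4 = 26.5
(Check: W+ + W- = 66 should equal n(n+1)/2 = 66.)
Step 4: Test statistic W = min(W+, W-) = 26.5.
Step 5: Ties in |d|, so use the tie-corrected normal approximation.
        E[W] = n(n+1)/4 = 11*12/4 = 33.
        Tie groups: |d|=2 (t=2), |d|=4 (t=3), |d|=5 (t=3); sum(t^3 - t) = 54.
        Var[W] = n(n+1)(2n+1)/24 - sum(t^3-t)/48 = 3036/24 - 54/48 = 125.375.
        z = (W - E[W]) / sqrt(Var[W]) = (26.5 - 33) / 11.1971 = -0.5805.
        Two-sided p = 2*Phi(z) = 0.561572.
Step 6: alpha = 0.05. fail to reject H0.

W+ = 39.5, W- = 26.5, W = min = 26.5, p = 0.561572, fail to reject H0.


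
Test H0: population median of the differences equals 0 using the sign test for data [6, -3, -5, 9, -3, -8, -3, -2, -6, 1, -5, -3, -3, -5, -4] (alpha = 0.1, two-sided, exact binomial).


Step 1: Discard zero differences. Original n = 15; n_eff = number of nonzero differences = 15.
Nonzero differences (with sign): +6, -3, -5, +9, -3, -8, -3, -2, -6, +1, -5, -3, -3, -5, -4
Step 2: Count signs: positive = 3, negative = 12.
Step 3: Under H0: P(positive) = 0.5, so the number of positives S ~ Bin(15, 0.5).
Step 4: Two-sided exact p-value = sum of Bin(15,0.5) probabilities at or below the observed probability = 0.035156.
Step 5: alpha = 0.1. reject H0.

n_eff = 15, pos = 3, neg = 12, p = 0.035156, reject H0.


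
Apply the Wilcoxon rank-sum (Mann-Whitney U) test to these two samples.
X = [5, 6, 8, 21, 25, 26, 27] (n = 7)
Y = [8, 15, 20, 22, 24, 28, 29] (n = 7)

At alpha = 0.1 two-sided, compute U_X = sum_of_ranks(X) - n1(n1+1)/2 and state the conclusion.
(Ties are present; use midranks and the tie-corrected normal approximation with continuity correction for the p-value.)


Step 1: Combine and sort all 14 observations; assign midranks.
sorted (value, group): (5,X), (6,X), (8,X), (8,Y), (15,Y), (20,Y), (21,X), (22,Y), (24,Y), (25,X), (26,X), (27,X), (28,Y), (29,Y)
ranks: 5->1, 6->2, 8->3.5, 8->3.5, 15->5, 20->6, 21->7, 22->8, 24->9, 25->10, 26->11, 27->12, 28->13, 29->14
Step 2: Rank sum for X: R1 = 1 + 2 + 3.5 + 7 + 10 + 11 + 12 = 46.5.
Step 3: U_X = R1 - n1(n1+1)/2 = 46.5 - 7*8/2 = 46.5 - 28 = 18.5.
       U_Y = n1*n2 - U_X = 49 - 18.5 = 30.5.
Step 4: Ties are present, so use the tie-corrected normal approximation (with continuity correction) for the p-value.
Step 5: p-value = 0.481721; compare to alpha = 0.1. fail to reject H0.

U_X = 18.5, p = 0.481721, fail to reject H0 at alpha = 0.1.


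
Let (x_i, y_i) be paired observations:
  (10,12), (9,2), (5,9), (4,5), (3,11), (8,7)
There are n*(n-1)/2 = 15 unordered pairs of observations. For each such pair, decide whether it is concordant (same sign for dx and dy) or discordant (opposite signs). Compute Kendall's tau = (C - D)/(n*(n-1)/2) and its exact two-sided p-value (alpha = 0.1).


Step 1: Enumerate the 15 unordered pairs (i,j) with i<j and classify each by sign(x_j-x_i) * sign(y_j-y_i).
  (1,2):dx=-1,dy=-10->C; (1,3):dx=-5,dy=-3->C; (1,4):dx=-6,dy=-7->C; (1,5):dx=-7,dy=-1->C
  (1,6):dx=-2,dy=-5->C; (2,3):dx=-4,dy=+7->D; (2,4):dx=-5,dy=+3->D; (2,5):dx=-6,dy=+9->D
  (2,6):dx=-1,dy=+5->D; (3,4):dx=-1,dy=-4->C; (3,5):dx=-2,dy=+2->D; (3,6):dx=+3,dy=-2->D
  (4,5):dx=-1,dy=+6->D; (4,6):dx=+4,dy=+2->C; (5,6):dx=+5,dy=-4->D
Step 2: C = 7, D = 8, total pairs = 15.
Step 3: tau = (C - D)/(n(n-1)/2) = (7 - 8)/15 = -0.066667.
Step 4: Exact two-sided p-value (enumerate n! = 720 permutations of y under H0): p = 1.000000.
Step 5: alpha = 0.1. fail to reject H0.

tau_b = -0.0667 (C=7, D=8), p = 1.000000, fail to reject H0.


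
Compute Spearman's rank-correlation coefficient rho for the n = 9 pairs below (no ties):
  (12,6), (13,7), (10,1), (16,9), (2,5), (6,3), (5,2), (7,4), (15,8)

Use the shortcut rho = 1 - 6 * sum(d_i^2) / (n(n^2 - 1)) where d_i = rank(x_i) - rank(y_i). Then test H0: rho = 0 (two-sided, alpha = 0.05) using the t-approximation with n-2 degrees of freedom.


Step 1: Rank x and y separately (midranks; no ties here).
rank(x): 12->6, 13->7, 10->5, 16->9, 2->1, 6->3, 5->2, 7->4, 15->8
rank(y): 6->6, 7->7, 1->1, 9->9, 5->5, 3->3, 2->2, 4->4, 8->8
Step 2: d_i = R_x(i) - R_y(i); compute d_i^2.
  (6-6)^2=0, (7-7)^2=0, (5-1)^2=16, (9-9)^2=0, (1-5)^2=16, (3-3)^2=0, (2-2)^2=0, (4-4)^2=0, (8-8)^2=0
sum(d^2) = 32.
Step 3: rho = 1 - 6*32 / (9*(9^2 - 1)) = 1 - 192/720 = 0.733333.
Step 4: Under H0, t = rho * sqrt((n-2)/(1-rho^2)) = 2.8538 ~ t(7).
Step 5: Two-sided p-value from the t-distribution with 7 df = 0.024554.
Step 6: alpha = 0.05. reject H0.

rho = 0.7333, p = 0.024554, reject H0 at alpha = 0.05.


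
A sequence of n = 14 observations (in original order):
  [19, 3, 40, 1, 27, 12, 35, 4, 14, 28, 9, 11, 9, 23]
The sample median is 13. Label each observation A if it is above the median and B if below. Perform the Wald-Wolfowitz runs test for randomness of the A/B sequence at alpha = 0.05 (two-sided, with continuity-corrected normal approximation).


Step 1: Compute median = 13; label A = above, B = below.
Labels in order: ABABABABAABBBA  (n_A = 7, n_B = 7)
Step 2: Count runs R = 11.
Step 3: Under H0 (random ordering), E[R] = 2*n_A*n_B/(n_A+n_B) + 1 = 2*7*7/14 + 1 = 8.0000.
        Var[R] = 2*n_A*n_B*(2*n_A*n_B - n_A - n_B) / ((n_A+n_B)^2 * (n_A+n_B-1)) = 8232/2548 = 3.2308.
        SD[R] = 1.7974.
Step 4: Continuity-corrected z = (R - 0.5 - E[R]) / SD[R] = (11 - 0.5 - 8.0000) / 1.7974 = 1.3909.
Step 5: Two-sided p-value via normal approximation = 2*(1 - Phi(|z|)) = 0.164264.
Step 6: alpha = 0.05. fail to reject H0.

R = 11, z = 1.3909, p = 0.164264, fail to reject H0.


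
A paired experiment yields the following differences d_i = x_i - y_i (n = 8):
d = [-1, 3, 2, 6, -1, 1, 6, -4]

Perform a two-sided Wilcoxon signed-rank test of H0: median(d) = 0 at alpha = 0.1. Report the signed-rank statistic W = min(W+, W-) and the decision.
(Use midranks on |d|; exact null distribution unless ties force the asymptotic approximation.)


Step 1: Drop any zero differences (none here) and take |d_i|.
|d| = [1, 3, 2, 6, 1, 1, 6, 4]
Step 2: Midrank |d_i| (ties get averaged ranks).
ranks: |1|->2, |3|->5, |2|->4, |6|->7.5, |1|->2, |1|->2, |6|->7.5, |4|->6
Step 3: Attach original signs; sum ranks with positive sign and with negative sign.
W+ = 5 + 4 + 7.5 + 2 + 7.5 = 26
W- = 2 + 2 + 6 = 10
(Check: W+ + W- = 36 should equal n(n+1)/2 = 36.)
Step 4: Test statistic W = min(W+, W-) = 10.
Step 5: Ties in |d|, so use the tie-corrected normal approximation.
        E[W] = n(n+1)/4 = 8*9/4 = 18.
        Tie groups: |d|=1 (t=3), |d|=6 (t=2); sum(t^3 - t) = 30.
        Var[W] = n(n+1)(2n+1)/24 - sum(t^3-t)/48 = 1224/24 - 30/48 = 50.375.
        z = (W - E[W]) / sqrt(Var[W]) = (10 - 18) / 7.0975 = -1.1272.
        Two-sided p = 2*Phi(z) = 0.259678.
Step 6: alpha = 0.1. fail to reject H0.

W+ = 26, W- = 10, W = min = 10, p = 0.259678, fail to reject H0.


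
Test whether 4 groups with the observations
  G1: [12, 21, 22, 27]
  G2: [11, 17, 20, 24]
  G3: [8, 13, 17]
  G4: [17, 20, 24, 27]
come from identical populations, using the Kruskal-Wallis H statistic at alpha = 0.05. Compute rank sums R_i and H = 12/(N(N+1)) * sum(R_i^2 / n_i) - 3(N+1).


Step 1: Combine all N = 15 observations and assign midranks.
sorted (value, group, rank): (8,G3,1), (11,G2,2), (12,G1,3), (13,G3,4), (17,G2,6), (17,G3,6), (17,G4,6), (20,G2,8.5), (20,G4,8.5), (21,G1,10), (22,G1,11), (24,G2,12.5), (24,G4,12.5), (27,G1,14.5), (27,G4,14.5)
Step 2: Sum ranks within each group.
R_1 = 38.5 (n_1 = 4)
R_2 = 29 (n_2 = 4)
R_3 = 11 (n_3 = 3)
R_4 = 41.5 (n_4 = 4)
Step 3: H = 12/(N(N+1)) * sum(R_i^2/n_i) - 3(N+1)
     = 12/(15*16) * (38.5^2/4 + 29^2/4 + 11^2/3 + 41.5^2/4) - 3*16
     = 0.050000 * 1051.71 - 48
     = 4.585417.
Step 4: Ties present; correction factor C = 1 - 42/(15^3 - 15) = 0.987500. Corrected H = 4.585417 / 0.987500 = 4.643460.
Step 5: Under H0, H ~ chi^2(3); p-value = 0.199845.
Step 6: alpha = 0.05. fail to reject H0.

H = 4.6435, df = 3, p = 0.199845, fail to reject H0.


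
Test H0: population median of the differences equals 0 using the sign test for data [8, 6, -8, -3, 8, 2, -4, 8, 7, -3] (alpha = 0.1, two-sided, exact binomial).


Step 1: Discard zero differences. Original n = 10; n_eff = number of nonzero differences = 10.
Nonzero differences (with sign): +8, +6, -8, -3, +8, +2, -4, +8, +7, -3
Step 2: Count signs: positive = 6, negative = 4.
Step 3: Under H0: P(positive) = 0.5, so the number of positives S ~ Bin(10, 0.5).
Step 4: Two-sided exact p-value = sum of Bin(10,0.5) probabilities at or below the observed probability = 0.753906.
Step 5: alpha = 0.1. fail to reject H0.

n_eff = 10, pos = 6, neg = 4, p = 0.753906, fail to reject H0.


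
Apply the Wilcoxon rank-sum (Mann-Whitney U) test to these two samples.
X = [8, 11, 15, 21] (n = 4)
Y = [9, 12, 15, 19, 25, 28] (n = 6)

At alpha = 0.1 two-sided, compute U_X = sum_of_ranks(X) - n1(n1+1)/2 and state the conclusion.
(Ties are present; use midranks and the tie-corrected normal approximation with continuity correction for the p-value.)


Step 1: Combine and sort all 10 observations; assign midranks.
sorted (value, group): (8,X), (9,Y), (11,X), (12,Y), (15,X), (15,Y), (19,Y), (21,X), (25,Y), (28,Y)
ranks: 8->1, 9->2, 11->3, 12->4, 15->5.5, 15->5.5, 19->7, 21->8, 25->9, 28->10
Step 2: Rank sum for X: R1 = 1 + 3 + 5.5 + 8 = 17.5.
Step 3: U_X = R1 - n1(n1+1)/2 = 17.5 - 4*5/2 = 17.5 - 10 = 7.5.
       U_Y = n1*n2 - U_X = 24 - 7.5 = 16.5.
Step 4: Ties are present, so use the tie-corrected normal approximation (with continuity correction) for the p-value.
Step 5: p-value = 0.392330; compare to alpha = 0.1. fail to reject H0.

U_X = 7.5, p = 0.392330, fail to reject H0 at alpha = 0.1.


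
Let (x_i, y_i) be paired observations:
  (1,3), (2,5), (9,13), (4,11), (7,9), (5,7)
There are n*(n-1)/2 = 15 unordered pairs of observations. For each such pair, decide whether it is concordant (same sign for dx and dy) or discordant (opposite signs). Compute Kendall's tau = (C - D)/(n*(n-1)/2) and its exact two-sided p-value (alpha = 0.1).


Step 1: Enumerate the 15 unordered pairs (i,j) with i<j and classify each by sign(x_j-x_i) * sign(y_j-y_i).
  (1,2):dx=+1,dy=+2->C; (1,3):dx=+8,dy=+10->C; (1,4):dx=+3,dy=+8->C; (1,5):dx=+6,dy=+6->C
  (1,6):dx=+4,dy=+4->C; (2,3):dx=+7,dy=+8->C; (2,4):dx=+2,dy=+6->C; (2,5):dx=+5,dy=+4->C
  (2,6):dx=+3,dy=+2->C; (3,4):dx=-5,dy=-2->C; (3,5):dx=-2,dy=-4->C; (3,6):dx=-4,dy=-6->C
  (4,5):dx=+3,dy=-2->D; (4,6):dx=+1,dy=-4->D; (5,6):dx=-2,dy=-2->C
Step 2: C = 13, D = 2, total pairs = 15.
Step 3: tau = (C - D)/(n(n-1)/2) = (13 - 2)/15 = 0.733333.
Step 4: Exact two-sided p-value (enumerate n! = 720 permutations of y under H0): p = 0.055556.
Step 5: alpha = 0.1. reject H0.

tau_b = 0.7333 (C=13, D=2), p = 0.055556, reject H0.


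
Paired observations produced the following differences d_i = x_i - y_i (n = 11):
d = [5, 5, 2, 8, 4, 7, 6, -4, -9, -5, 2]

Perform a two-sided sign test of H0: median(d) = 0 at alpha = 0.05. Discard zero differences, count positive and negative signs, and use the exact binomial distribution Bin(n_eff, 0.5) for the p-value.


Step 1: Discard zero differences. Original n = 11; n_eff = number of nonzero differences = 11.
Nonzero differences (with sign): +5, +5, +2, +8, +4, +7, +6, -4, -9, -5, +2
Step 2: Count signs: positive = 8, negative = 3.
Step 3: Under H0: P(positive) = 0.5, so the number of positives S ~ Bin(11, 0.5).
Step 4: Two-sided exact p-value = sum of Bin(11,0.5) probabilities at or below the observed probability = 0.226562.
Step 5: alpha = 0.05. fail to reject H0.

n_eff = 11, pos = 8, neg = 3, p = 0.226562, fail to reject H0.


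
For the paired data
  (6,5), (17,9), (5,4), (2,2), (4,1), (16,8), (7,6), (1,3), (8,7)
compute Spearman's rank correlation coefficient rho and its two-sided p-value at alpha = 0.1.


Step 1: Rank x and y separately (midranks; no ties here).
rank(x): 6->5, 17->9, 5->4, 2->2, 4->3, 16->8, 7->6, 1->1, 8->7
rank(y): 5->5, 9->9, 4->4, 2->2, 1->1, 8->8, 6->6, 3->3, 7->7
Step 2: d_i = R_x(i) - R_y(i); compute d_i^2.
  (5-5)^2=0, (9-9)^2=0, (4-4)^2=0, (2-2)^2=0, (3-1)^2=4, (8-8)^2=0, (6-6)^2=0, (1-3)^2=4, (7-7)^2=0
sum(d^2) = 8.
Step 3: rho = 1 - 6*8 / (9*(9^2 - 1)) = 1 - 48/720 = 0.933333.
Step 4: Under H0, t = rho * sqrt((n-2)/(1-rho^2)) = 6.8783 ~ t(7).
Step 5: Two-sided p-value from the t-distribution with 7 df = 0.000236.
Step 6: alpha = 0.1. reject H0.

rho = 0.9333, p = 0.000236, reject H0 at alpha = 0.1.


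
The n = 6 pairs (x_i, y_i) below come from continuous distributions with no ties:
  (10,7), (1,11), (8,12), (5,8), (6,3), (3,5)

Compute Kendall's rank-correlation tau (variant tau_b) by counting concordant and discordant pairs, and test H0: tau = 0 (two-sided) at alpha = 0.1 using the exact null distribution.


Step 1: Enumerate the 15 unordered pairs (i,j) with i<j and classify each by sign(x_j-x_i) * sign(y_j-y_i).
  (1,2):dx=-9,dy=+4->D; (1,3):dx=-2,dy=+5->D; (1,4):dx=-5,dy=+1->D; (1,5):dx=-4,dy=-4->C
  (1,6):dx=-7,dy=-2->C; (2,3):dx=+7,dy=+1->C; (2,4):dx=+4,dy=-3->D; (2,5):dx=+5,dy=-8->D
  (2,6):dx=+2,dy=-6->D; (3,4):dx=-3,dy=-4->C; (3,5):dx=-2,dy=-9->C; (3,6):dx=-5,dy=-7->C
  (4,5):dx=+1,dy=-5->D; (4,6):dx=-2,dy=-3->C; (5,6):dx=-3,dy=+2->D
Step 2: C = 7, D = 8, total pairs = 15.
Step 3: tau = (C - D)/(n(n-1)/2) = (7 - 8)/15 = -0.066667.
Step 4: Exact two-sided p-value (enumerate n! = 720 permutations of y under H0): p = 1.000000.
Step 5: alpha = 0.1. fail to reject H0.

tau_b = -0.0667 (C=7, D=8), p = 1.000000, fail to reject H0.


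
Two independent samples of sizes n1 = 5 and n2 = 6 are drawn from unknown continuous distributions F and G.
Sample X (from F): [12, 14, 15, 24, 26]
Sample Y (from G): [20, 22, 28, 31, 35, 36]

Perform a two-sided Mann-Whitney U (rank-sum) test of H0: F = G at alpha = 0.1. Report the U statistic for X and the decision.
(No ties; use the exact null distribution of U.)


Step 1: Combine and sort all 11 observations; assign midranks.
sorted (value, group): (12,X), (14,X), (15,X), (20,Y), (22,Y), (24,X), (26,X), (28,Y), (31,Y), (35,Y), (36,Y)
ranks: 12->1, 14->2, 15->3, 20->4, 22->5, 24->6, 26->7, 28->8, 31->9, 35->10, 36->11
Step 2: Rank sum for X: R1 = 1 + 2 + 3 + 6 + 7 = 19.
Step 3: U_X = R1 - n1(n1+1)/2 = 19 - 5*6/2 = 19 - 15 = 4.
       U_Y = n1*n2 - U_X = 30 - 4 = 26.
Step 4: No ties, so the exact null distribution of U (based on enumerating the C(11,5) = 462 equally likely rank assignments) gives the two-sided p-value.
Step 5: p-value = 0.051948; compare to alpha = 0.1. reject H0.

U_X = 4, p = 0.051948, reject H0 at alpha = 0.1.


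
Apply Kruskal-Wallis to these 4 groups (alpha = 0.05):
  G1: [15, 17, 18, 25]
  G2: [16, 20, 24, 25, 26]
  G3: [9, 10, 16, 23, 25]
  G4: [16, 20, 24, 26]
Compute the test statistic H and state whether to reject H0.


Step 1: Combine all N = 18 observations and assign midranks.
sorted (value, group, rank): (9,G3,1), (10,G3,2), (15,G1,3), (16,G2,5), (16,G3,5), (16,G4,5), (17,G1,7), (18,G1,8), (20,G2,9.5), (20,G4,9.5), (23,G3,11), (24,G2,12.5), (24,G4,12.5), (25,G1,15), (25,G2,15), (25,G3,15), (26,G2,17.5), (26,G4,17.5)
Step 2: Sum ranks within each group.
R_1 = 33 (n_1 = 4)
R_2 = 59.5 (n_2 = 5)
R_3 = 34 (n_3 = 5)
R_4 = 44.5 (n_4 = 4)
Step 3: H = 12/(N(N+1)) * sum(R_i^2/n_i) - 3(N+1)
     = 12/(18*19) * (33^2/4 + 59.5^2/5 + 34^2/5 + 44.5^2/4) - 3*19
     = 0.035088 * 1706.56 - 57
     = 2.879386.
Step 4: Ties present; correction factor C = 1 - 66/(18^3 - 18) = 0.988648. Corrected H = 2.879386 / 0.988648 = 2.912448.
Step 5: Under H0, H ~ chi^2(3); p-value = 0.405322.
Step 6: alpha = 0.05. fail to reject H0.

H = 2.9124, df = 3, p = 0.405322, fail to reject H0.


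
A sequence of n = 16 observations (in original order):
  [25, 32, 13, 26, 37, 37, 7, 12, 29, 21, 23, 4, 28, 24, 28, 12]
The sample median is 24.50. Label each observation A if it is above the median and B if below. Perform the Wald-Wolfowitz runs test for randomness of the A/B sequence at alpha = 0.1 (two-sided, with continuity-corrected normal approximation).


Step 1: Compute median = 24.50; label A = above, B = below.
Labels in order: AABAAABBABBBABAB  (n_A = 8, n_B = 8)
Step 2: Count runs R = 10.
Step 3: Under H0 (random ordering), E[R] = 2*n_A*n_B/(n_A+n_B) + 1 = 2*8*8/16 + 1 = 9.0000.
        Var[R] = 2*n_A*n_B*(2*n_A*n_B - n_A - n_B) / ((n_A+n_B)^2 * (n_A+n_B-1)) = 14336/3840 = 3.7333.
        SD[R] = 1.9322.
Step 4: Continuity-corrected z = (R - 0.5 - E[R]) / SD[R] = (10 - 0.5 - 9.0000) / 1.9322 = 0.2588.
Step 5: Two-sided p-value via normal approximation = 2*(1 - Phi(|z|)) = 0.795809.
Step 6: alpha = 0.1. fail to reject H0.

R = 10, z = 0.2588, p = 0.795809, fail to reject H0.


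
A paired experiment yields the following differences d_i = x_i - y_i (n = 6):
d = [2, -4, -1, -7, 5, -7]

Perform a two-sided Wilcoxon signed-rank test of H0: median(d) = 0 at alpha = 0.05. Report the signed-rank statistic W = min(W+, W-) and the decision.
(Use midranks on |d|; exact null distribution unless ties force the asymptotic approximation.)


Step 1: Drop any zero differences (none here) and take |d_i|.
|d| = [2, 4, 1, 7, 5, 7]
Step 2: Midrank |d_i| (ties get averaged ranks).
ranks: |2|->2, |4|->3, |1|->1, |7|->5.5, |5|->4, |7|->5.5
Step 3: Attach original signs; sum ranks with positive sign and with negative sign.
W+ = 2 + 4 = 6
W- = 3 + 1 + 5.5 + 5.5 = 15
(Check: W+ + W- = 21 should equal n(n+1)/2 = 21.)
Step 4: Test statistic W = min(W+, W-) = 6.
Step 5: Ties in |d|, so use the tie-corrected normal approximation.
        E[W] = n(n+1)/4 = 6*7/4 = 10.5.
        Tie groups: |d|=7 (t=2); sum(t^3 - t) = 6.
        Var[W] = n(n+1)(2n+1)/24 - sum(t^3-t)/48 = 546/24 - 6/48 = 22.625.
        z = (W - E[W]) / sqrt(Var[W]) = (6 - 10.5) / 4.7566 = -0.9461.
        Two-sided p = 2*Phi(z) = 0.344118.
Step 6: alpha = 0.05. fail to reject H0.

W+ = 6, W- = 15, W = min = 6, p = 0.344118, fail to reject H0.
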